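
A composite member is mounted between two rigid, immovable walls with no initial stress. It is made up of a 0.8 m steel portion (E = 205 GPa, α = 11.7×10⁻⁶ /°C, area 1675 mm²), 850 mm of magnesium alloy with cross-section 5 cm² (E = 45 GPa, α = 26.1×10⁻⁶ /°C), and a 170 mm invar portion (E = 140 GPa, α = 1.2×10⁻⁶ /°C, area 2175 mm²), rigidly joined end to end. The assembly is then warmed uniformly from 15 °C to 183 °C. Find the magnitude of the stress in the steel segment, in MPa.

Free thermal expansion of the whole bar: Σ αᵢΔT Lᵢ = 11.7×10⁻⁶×168×800 + 26.1×10⁻⁶×168×850 + 1.2×10⁻⁶×168×170 = 5.334 mm.
Since the ends are fixed, an axial force P builds up, equal in every segment, with P · Σ Lᵢ/(AᵢEᵢ) = δ_free.
Σ Lᵢ/(AᵢEᵢ) = 800/(1675×205×10³) + 850/(500×45×10³) + 170/(2175×140×10³) = 4.067×10⁻⁵ mm/N.
P = 5.334 / 4.067×10⁻⁵ = 131200 N = 131.2 kN, compressive.
σ_{steel} = P / A = 131200 / 1675 = 78.31 MPa.

σ ≈ 78.3 MPa (compressive)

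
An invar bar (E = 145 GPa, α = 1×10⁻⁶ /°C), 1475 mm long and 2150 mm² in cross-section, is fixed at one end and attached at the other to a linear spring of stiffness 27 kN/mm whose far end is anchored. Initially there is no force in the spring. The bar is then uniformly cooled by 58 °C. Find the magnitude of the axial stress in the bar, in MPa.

σ ≈ 0.953 MPa (tensile)

Free thermal contraction: δ_free = αΔT L = 1×10⁻⁶ × 58 × 1475 = 0.08555 mm.
With a force P in the spring, the elastic change of the bar is PL/(AE) and that of the spring is P/k; compatibility requires their sum to equal δ_free.
P [ L/(AE) + 1/k ] = δ_free → P [ 1475/(2150×145×10³) + 1/(27×10³) ] = 0.08555.
P = 0.08555 / 4.177×10⁻⁵ = 2048 N.
σ = P/A = 2048/2150 = 0.9527 MPa.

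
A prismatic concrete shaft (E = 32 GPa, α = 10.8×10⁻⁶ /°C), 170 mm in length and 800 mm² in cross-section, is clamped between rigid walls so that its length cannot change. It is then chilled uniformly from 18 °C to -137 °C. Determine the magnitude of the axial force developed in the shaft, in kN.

The ends cannot move, so σ = EαΔT = 32×10³ × 10.8×10⁻⁶ × 155 = 53.57 MPa.
Then P = σA = 53.57 × 800 mm² = 42.85 kN, tensile.

P ≈ 42.9 kN (tensile)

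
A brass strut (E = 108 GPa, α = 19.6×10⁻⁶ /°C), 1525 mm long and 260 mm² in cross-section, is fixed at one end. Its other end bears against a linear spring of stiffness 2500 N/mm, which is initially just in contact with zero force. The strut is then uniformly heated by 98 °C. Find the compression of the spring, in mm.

If the spring were absent the strut would lengthen by αΔT L = 19.6×10⁻⁶ × 98 × 1525 = 2.929 mm.
With a force P in the spring, the elastic change of the strut is PL/(AE) and that of the spring is P/k; compatibility requires their sum to equal δ_free.
So P = δ_free / [L/(AE) + 1/k] = 2.929 / [ 1525/(260×108×10³) + 1/(2500) ].
P = 2.929 / 0.0004543 = 6448 N.
Spring compression = P/k = 6448/(2500) = 2.579 mm.

δ ≈ 2.58 mm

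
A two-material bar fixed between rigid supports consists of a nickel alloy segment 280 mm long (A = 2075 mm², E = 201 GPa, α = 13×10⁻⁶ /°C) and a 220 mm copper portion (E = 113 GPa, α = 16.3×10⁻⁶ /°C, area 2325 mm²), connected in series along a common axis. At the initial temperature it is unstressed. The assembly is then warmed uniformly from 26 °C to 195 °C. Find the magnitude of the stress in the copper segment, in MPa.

Free thermal expansion of the whole bar: Σ αᵢΔT Lᵢ = 13×10⁻⁶×169×280 + 16.3×10⁻⁶×169×220 = 1.221 mm.
The rigid supports impose zero overall length change; the single axial force P common to all segments must satisfy P Σ Lᵢ/(AᵢEᵢ) = δ_free.
The series flexibility is Σ Lᵢ/(AᵢEᵢ) = 280/(2075×201×10³) + 220/(2325×113×10³) = 1.509×10⁻⁶ mm/N.
P = 1.221 / 1.509×10⁻⁶ = 809400 N = 809.4 kN, compressive.
σ_{copper} = P / A = 809400 / 2325 = 348.1 MPa.

σ ≈ 348 MPa (compressive)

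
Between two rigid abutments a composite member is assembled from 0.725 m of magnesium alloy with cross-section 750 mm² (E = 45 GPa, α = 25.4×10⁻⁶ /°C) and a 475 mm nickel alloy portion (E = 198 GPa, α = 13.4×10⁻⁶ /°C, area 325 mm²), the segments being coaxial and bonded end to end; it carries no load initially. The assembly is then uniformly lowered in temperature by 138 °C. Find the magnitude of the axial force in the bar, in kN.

P ≈ 118 kN (tensile)

If the supports were absent, the total length change would be Σ αᵢΔT Lᵢ = 25.4×10⁻⁶×138×725 + 13.4×10⁻⁶×138×475 = 3.42 mm.
Since the ends are fixed, an axial force P builds up, equal in every segment, with P · Σ Lᵢ/(AᵢEᵢ) = δ_free.
The series flexibility is Σ Lᵢ/(AᵢEᵢ) = 725/(750×45×10³) + 475/(325×198×10³) = 2.886×10⁻⁵ mm/N.
Hence P = δ_free / Σ(L/AE) = 3.42/2.886×10⁻⁵ = 118.5 kN (tensile).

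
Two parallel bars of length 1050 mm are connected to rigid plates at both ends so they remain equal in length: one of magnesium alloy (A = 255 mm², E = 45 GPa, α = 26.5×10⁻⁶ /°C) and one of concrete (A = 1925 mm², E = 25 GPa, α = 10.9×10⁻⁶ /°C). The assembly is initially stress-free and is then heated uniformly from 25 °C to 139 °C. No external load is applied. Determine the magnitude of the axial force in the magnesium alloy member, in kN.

P ≈ 16.5 kN (compressive in the magnesium alloy)

The magnesium alloy has the larger α, so on heating it would change length more than the concrete if both were free. The rigid plates force a common final length, so the magnesium alloy is put into compression and the concrete into tension, with equal and opposite forces P (no external load).
Equating the net (thermal + elastic) strains gives |α₁ − α₂|·ΔT = P·[1/(A₁E₁) + 1/(A₂E₂)].
|α₁ − α₂|·ΔT = 15.6×10⁻⁶ × 114 = 0.001778.
1/(A₁E₁) + 1/(A₂E₂) = 1/(255×45×10³) + 1/(1925×25×10³) = 1.079×10⁻⁷ N⁻¹.
So P = 0.001778 / 1.079×10⁻⁷ = 16.48 kN.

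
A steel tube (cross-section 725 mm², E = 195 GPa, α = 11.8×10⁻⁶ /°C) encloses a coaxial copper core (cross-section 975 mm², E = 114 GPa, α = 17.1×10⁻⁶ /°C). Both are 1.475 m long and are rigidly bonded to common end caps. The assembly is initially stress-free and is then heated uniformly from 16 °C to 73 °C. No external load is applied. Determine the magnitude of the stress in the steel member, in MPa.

The copper has the larger α, so on heating it would change length more than the steel if both were free. The rigid plates force a common final length, so the copper is put into compression and the steel into tension, with equal and opposite forces P (no external load).
Setting the final lengths equal and cancelling L: (α₁ − α₂)ΔT = P/(A₁E₁) + P/(A₂E₂).
|α₁ − α₂|·ΔT = 5.3×10⁻⁶ × 57 = 0.0003021.
1/(A₁E₁) + 1/(A₂E₂) = 1/(725×195×10³) + 1/(975×114×10³) = 1.607×10⁻⁸ N⁻¹.
P = 0.0003021 / 1.607×10⁻⁸ = 18800 N = 18.8 kN.
σ_{steel} = P/A₁ = 18800/725 = 25.93 MPa, tensile.

σ ≈ 25.9 MPa (tensile)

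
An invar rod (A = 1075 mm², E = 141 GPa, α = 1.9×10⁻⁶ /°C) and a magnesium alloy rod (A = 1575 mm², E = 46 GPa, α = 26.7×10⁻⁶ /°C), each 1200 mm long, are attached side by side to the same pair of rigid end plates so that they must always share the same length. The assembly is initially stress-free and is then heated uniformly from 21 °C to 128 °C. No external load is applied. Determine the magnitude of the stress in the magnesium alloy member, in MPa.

Equilibrium of a rigid end plate with no external load gives equal and opposite internal forces ±P in the two members. Since α_{magnesium alloy} > α_{invar}, heating drives the magnesium alloy into compression and the invar into tension.
Equating the net (thermal + elastic) strains gives |α₁ − α₂|·ΔT = P·[1/(A₁E₁) + 1/(A₂E₂)].
|α₁ − α₂|·ΔT = 24.8×10⁻⁶ × 107 = 0.002654.
1/(A₁E₁) + 1/(A₂E₂) = 1/(1075×141×10³) + 1/(1575×46×10³) = 2.04×10⁻⁸ N⁻¹.
So P = 0.002654 / 2.04×10⁻⁸ = 130.1 kN.
σ_{magnesium alloy} = P/A₂ = 130100/1575 = 82.59 MPa, compressive.

σ ≈ 82.6 MPa (compressive)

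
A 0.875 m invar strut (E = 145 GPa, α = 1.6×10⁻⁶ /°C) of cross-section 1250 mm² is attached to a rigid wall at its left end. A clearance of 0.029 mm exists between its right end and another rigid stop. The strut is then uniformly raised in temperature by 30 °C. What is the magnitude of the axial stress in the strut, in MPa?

Unrestrained expansion: δ_free = αΔT L = 1.6×10⁻⁶ × 30 × 875 = 0.042 mm.
After closing the 0.029 mm clearance, 0.042 − 0.029 = 0.013 mm of expansion remains to be suppressed by the wall.
Compatibility: PL/(AE) = 0.013 mm, so σ = P/A = E × (0.013/875) = 2.154 MPa.

σ ≈ 2.15 MPa (compressive)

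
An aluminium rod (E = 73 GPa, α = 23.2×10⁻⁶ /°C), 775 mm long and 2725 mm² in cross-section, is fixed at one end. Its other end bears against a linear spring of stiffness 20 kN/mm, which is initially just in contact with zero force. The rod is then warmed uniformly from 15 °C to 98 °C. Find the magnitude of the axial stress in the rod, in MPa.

σ ≈ 10.2 MPa (compressive)

The unrestrained thermal change is αΔT L = 23.2×10⁻⁶ × 83 × 775 = 1.492 mm.
With a force P in the spring, the elastic change of the rod is PL/(AE) and that of the spring is P/k; compatibility requires their sum to equal δ_free.
P [ L/(AE) + 1/k ] = δ_free → P [ 775/(2725×73×10³) + 1/(20×10³) ] = 1.492.
P = 1.492 / 5.39×10⁻⁵ = 27690 N.
σ = P/A = 27690/2725 = 10.16 MPa.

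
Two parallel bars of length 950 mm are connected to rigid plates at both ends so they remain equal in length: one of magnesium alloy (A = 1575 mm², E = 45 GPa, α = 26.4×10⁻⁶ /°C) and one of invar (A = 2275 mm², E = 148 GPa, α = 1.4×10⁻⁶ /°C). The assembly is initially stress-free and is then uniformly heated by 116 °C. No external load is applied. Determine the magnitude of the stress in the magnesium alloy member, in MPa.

σ ≈ 108 MPa (compressive)

Equilibrium of a rigid end plate with no external load gives equal and opposite internal forces ±P in the two members. Since α_{magnesium alloy} > α_{invar}, heating drives the magnesium alloy into compression and the invar into tension.
Setting the final lengths equal and cancelling L: (α₁ − α₂)ΔT = P/(A₁E₁) + P/(A₂E₂).
|α₁ − α₂|·ΔT = 25×10⁻⁶ × 116 = 0.0029.
1/(A₁E₁) + 1/(A₂E₂) = 1/(1575×45×10³) + 1/(2275×148×10³) = 1.708×10⁻⁸ N⁻¹.
So P = 0.0029 / 1.708×10⁻⁸ = 169.8 kN.
σ_{magnesium alloy} = P/A₁ = 169800/1575 = 107.8 MPa, compressive.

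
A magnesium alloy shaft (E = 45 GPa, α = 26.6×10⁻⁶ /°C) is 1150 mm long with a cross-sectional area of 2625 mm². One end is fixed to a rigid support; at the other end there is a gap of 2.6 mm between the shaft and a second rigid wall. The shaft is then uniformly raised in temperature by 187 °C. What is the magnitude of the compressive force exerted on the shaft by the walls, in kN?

P ≈ 321 kN

Unrestrained expansion: δ_free = αΔT L = 26.6×10⁻⁶ × 187 × 1150 = 5.72 mm.
The gap closes (δ_free > 2.6 mm) and the wall then resists a further 5.72 − 2.6 = 3.12 mm of expansion.
So σ = E(δ_free − g)/L = 45×10³ × 3.12/1150 = 122.1 MPa.
Force on the wall = σA = 122.1 × 2625 mm² = 320.5 kN.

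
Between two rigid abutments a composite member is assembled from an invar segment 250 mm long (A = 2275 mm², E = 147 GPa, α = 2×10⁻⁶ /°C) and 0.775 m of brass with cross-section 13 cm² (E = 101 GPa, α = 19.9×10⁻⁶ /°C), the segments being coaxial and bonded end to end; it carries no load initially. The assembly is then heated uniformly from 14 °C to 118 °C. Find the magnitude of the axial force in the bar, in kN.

Free thermal expansion of the whole bar: Σ αᵢΔT Lᵢ = 2×10⁻⁶×104×250 + 19.9×10⁻⁶×104×775 = 1.656 mm.
The walls prevent any net length change, so an axial force P (same in every segment) develops. Compatibility: P · Σ Lᵢ/(AᵢEᵢ) = δ_free.
The series flexibility is Σ Lᵢ/(AᵢEᵢ) = 250/(2275×147×10³) + 775/(1300×101×10³) = 6.65×10⁻⁶ mm/N.
Hence P = δ_free / Σ(L/AE) = 1.656/6.65×10⁻⁶ = 249 kN (compressive).

P ≈ 249 kN (compressive)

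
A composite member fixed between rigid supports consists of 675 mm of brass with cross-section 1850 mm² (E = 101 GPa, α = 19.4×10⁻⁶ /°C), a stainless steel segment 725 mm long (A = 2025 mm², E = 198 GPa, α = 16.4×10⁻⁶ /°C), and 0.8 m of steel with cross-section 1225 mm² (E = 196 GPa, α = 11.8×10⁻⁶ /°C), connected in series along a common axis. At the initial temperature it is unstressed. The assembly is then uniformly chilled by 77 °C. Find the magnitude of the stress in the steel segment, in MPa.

σ ≈ 247 MPa (tensile)

Free thermal contraction of the whole bar: Σ αᵢΔT Lᵢ = 19.4×10⁻⁶×77×675 + 16.4×10⁻⁶×77×725 + 11.8×10⁻⁶×77×800 = 2.651 mm.
Since the ends are fixed, an axial force P builds up, equal in every segment, with P · Σ Lᵢ/(AᵢEᵢ) = δ_free.
The series flexibility is Σ Lᵢ/(AᵢEᵢ) = 675/(1850×101×10³) + 725/(2025×198×10³) + 800/(1225×196×10³) = 8.753×10⁻⁶ mm/N.
P = 2.651 / 8.753×10⁻⁶ = 302800 N = 302.8 kN, tensile.
σ_{steel} = P / A = 302800 / 1225 = 247.2 MPa.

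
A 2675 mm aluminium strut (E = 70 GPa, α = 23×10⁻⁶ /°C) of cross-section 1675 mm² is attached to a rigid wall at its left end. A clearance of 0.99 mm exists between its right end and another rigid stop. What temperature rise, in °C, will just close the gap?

ΔT ≈ 16.1 °C

The gap closes when αΔT L = 0.99 mm, since the strut is still unstressed at that instant.
ΔT = 0.99 / (23×10⁻⁶ × 2675) = 16.09 °C.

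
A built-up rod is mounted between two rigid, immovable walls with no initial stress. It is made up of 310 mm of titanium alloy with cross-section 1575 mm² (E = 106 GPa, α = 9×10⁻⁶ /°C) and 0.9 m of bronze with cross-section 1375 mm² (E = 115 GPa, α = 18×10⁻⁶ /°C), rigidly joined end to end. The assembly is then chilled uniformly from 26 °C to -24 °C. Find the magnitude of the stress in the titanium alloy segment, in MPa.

If the supports were absent, the total length change would be Σ αᵢΔT Lᵢ = 9×10⁻⁶×50×310 + 18×10⁻⁶×50×900 = 0.9495 mm.
The rigid supports impose zero overall length change; the single axial force P common to all segments must satisfy P Σ Lᵢ/(AᵢEᵢ) = δ_free.
The series flexibility is Σ Lᵢ/(AᵢEᵢ) = 310/(1575×106×10³) + 900/(1375×115×10³) = 7.549×10⁻⁶ mm/N.
Hence P = δ_free / Σ(L/AE) = 0.9495/7.549×10⁻⁶ = 125.8 kN (tensile).
σ_{titanium alloy} = P / A = 125800 / 1575 = 79.86 MPa.

σ ≈ 79.9 MPa (tensile)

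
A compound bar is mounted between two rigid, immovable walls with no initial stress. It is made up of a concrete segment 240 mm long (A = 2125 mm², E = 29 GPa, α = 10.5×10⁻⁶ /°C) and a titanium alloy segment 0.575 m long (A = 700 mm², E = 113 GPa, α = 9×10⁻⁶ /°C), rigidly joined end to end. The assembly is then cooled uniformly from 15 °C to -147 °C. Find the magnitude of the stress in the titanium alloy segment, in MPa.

σ ≈ 160 MPa (tensile)

Free thermal contraction of the whole bar: Σ αᵢΔT Lᵢ = 10.5×10⁻⁶×162×240 + 9×10⁻⁶×162×575 = 1.247 mm.
Since the ends are fixed, an axial force P builds up, equal in every segment, with P · Σ Lᵢ/(AᵢEᵢ) = δ_free.
Σ Lᵢ/(AᵢEᵢ) = 240/(2125×29×10³) + 575/(700×113×10³) = 1.116×10⁻⁵ mm/N.
Hence P = δ_free / Σ(L/AE) = 1.247/1.116×10⁻⁵ = 111.7 kN (tensile).
σ_{titanium alloy} = P / A = 111700 / 700 = 159.5 MPa.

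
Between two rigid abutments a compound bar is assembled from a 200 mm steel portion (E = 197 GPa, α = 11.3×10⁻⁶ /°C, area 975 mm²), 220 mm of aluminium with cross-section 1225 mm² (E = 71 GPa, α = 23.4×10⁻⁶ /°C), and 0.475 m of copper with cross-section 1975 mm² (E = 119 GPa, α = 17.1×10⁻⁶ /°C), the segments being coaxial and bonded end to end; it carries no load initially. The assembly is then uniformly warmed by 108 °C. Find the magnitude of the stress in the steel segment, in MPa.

σ ≈ 308 MPa (compressive)

If the supports were absent, the total length change would be Σ αᵢΔT Lᵢ = 11.3×10⁻⁶×108×200 + 23.4×10⁻⁶×108×220 + 17.1×10⁻⁶×108×475 = 1.677 mm.
Since the ends are fixed, an axial force P builds up, equal in every segment, with P · Σ Lᵢ/(AᵢEᵢ) = δ_free.
The series flexibility is Σ Lᵢ/(AᵢEᵢ) = 200/(975×197×10³) + 220/(1225×71×10³) + 475/(1975×119×10³) = 5.592×10⁻⁶ mm/N.
So P = 1.677 / 5.592×10⁻⁶ = 300 kN, compressive.
σ_{steel} = P / A = 300000 / 975 = 307.6 MPa.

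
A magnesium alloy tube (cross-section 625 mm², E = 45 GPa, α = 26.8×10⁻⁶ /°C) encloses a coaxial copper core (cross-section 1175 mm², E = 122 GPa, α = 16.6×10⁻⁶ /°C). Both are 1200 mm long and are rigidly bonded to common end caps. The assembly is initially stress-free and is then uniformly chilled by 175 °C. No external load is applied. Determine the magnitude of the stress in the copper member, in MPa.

The magnesium alloy has the larger α, so on cooling it would change length more than the copper if both were free. The rigid plates force a common final length, so the magnesium alloy is put into tension and the copper into compression, with equal and opposite forces P (no external load).
Compatibility of the two members (thermal + elastic change equal): (α₁ − α₂)ΔT = P·[1/(A₁E₁) + 1/(A₂E₂)].
|α₁ − α₂|·ΔT = 10.2×10⁻⁶ × 175 = 0.001785.
1/(A₁E₁) + 1/(A₂E₂) = 1/(625×45×10³) + 1/(1175×122×10³) = 4.253×10⁻⁸ N⁻¹.
So P = 0.001785 / 4.253×10⁻⁸ = 41.97 kN.
σ_{copper} = P/A₂ = 41970/1175 = 35.72 MPa, compressive.

σ ≈ 35.7 MPa (compressive)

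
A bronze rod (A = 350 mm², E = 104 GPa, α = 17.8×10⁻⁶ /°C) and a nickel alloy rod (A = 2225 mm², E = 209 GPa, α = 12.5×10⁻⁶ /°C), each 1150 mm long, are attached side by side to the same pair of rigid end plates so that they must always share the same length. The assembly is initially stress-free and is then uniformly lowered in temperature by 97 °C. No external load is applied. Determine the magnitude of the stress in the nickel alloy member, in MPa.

Equilibrium of a rigid end plate with no external load gives equal and opposite internal forces ±P in the two members. Since α_{bronze} > α_{nickel alloy}, cooling drives the bronze into tension and the nickel alloy into compression.
Compatibility of the two members (thermal + elastic change equal): (α₁ − α₂)ΔT = P·[1/(A₁E₁) + 1/(A₂E₂)].
|α₁ − α₂|·ΔT = 5.3×10⁻⁶ × 97 = 0.0005141.
1/(A₁E₁) + 1/(A₂E₂) = 1/(350×104×10³) + 1/(2225×209×10³) = 2.962×10⁻⁸ N⁻¹.
So P = 0.0005141 / 2.962×10⁻⁸ = 17.35 kN.
σ_{nickel alloy} = P/A₂ = 17350/2225 = 7.8 MPa, compressive.

σ ≈ 7.8 MPa (compressive)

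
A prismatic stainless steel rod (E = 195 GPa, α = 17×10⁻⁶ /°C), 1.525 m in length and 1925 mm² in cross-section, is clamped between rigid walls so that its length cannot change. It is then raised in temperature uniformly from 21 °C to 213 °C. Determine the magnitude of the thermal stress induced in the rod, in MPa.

σ ≈ 636 MPa (compressive)

With length fixed, the mechanical strain must cancel the thermal strain αΔT = 17×10⁻⁶ × 192 = 3264×10⁻⁶.
The stress required to suppress this strain is σ = Eε = 195×10³ × 3264×10⁻⁶ = 636.5 MPa, compressive since the rod is trying to expand.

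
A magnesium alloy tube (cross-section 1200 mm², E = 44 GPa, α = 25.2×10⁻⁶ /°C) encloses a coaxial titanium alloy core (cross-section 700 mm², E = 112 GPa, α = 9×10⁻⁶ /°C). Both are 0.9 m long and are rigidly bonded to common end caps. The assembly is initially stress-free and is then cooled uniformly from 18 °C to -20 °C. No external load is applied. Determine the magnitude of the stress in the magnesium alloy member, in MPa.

σ ≈ 16.2 MPa (tensile)

Equilibrium of a rigid end plate with no external load gives equal and opposite internal forces ±P in the two members. Since α_{magnesium alloy} > α_{titanium alloy}, cooling drives the magnesium alloy into tension and the titanium alloy into compression.
Compatibility of the two members (thermal + elastic change equal): (α₁ − α₂)ΔT = P·[1/(A₁E₁) + 1/(A₂E₂)].
|α₁ − α₂|·ΔT = 16.2×10⁻⁶ × 38 = 0.0006156.
1/(A₁E₁) + 1/(A₂E₂) = 1/(1200×44×10³) + 1/(700×112×10³) = 3.169×10⁻⁸ N⁻¹.
So P = 0.0006156 / 3.169×10⁻⁸ = 19.42 kN.
σ_{magnesium alloy} = P/A₁ = 19420/1200 = 16.19 MPa, tensile.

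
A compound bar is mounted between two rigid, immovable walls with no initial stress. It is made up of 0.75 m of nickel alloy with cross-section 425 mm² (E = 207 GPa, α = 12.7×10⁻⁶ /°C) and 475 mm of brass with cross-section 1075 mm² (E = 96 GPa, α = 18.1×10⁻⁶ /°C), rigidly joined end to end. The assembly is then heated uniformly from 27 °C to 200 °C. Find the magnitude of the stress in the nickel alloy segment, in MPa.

σ ≈ 562 MPa (compressive)

With the walls removed the bar would change length by δ_free = Σ αᵢΔT Lᵢ = 12.7×10⁻⁶×173×750 + 18.1×10⁻⁶×173×475 = 3.135 mm.
The rigid supports impose zero overall length change; the single axial force P common to all segments must satisfy P Σ Lᵢ/(AᵢEᵢ) = δ_free.
Σ Lᵢ/(AᵢEᵢ) = 750/(425×207×10³) + 475/(1075×96×10³) = 1.313×10⁻⁵ mm/N.
Hence P = δ_free / Σ(L/AE) = 3.135/1.313×10⁻⁵ = 238.8 kN (compressive).
σ_{nickel alloy} = P / A = 238800 / 425 = 561.9 MPa.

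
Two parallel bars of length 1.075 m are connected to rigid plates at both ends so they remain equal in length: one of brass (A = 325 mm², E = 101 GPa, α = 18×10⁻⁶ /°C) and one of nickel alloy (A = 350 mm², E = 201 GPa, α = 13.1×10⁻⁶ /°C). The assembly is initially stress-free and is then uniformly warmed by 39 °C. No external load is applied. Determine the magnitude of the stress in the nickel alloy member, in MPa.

The brass has the larger α, so on heating it would change length more than the nickel alloy if both were free. The rigid plates force a common final length, so the brass is put into compression and the nickel alloy into tension, with equal and opposite forces P (no external load).
Equating the net (thermal + elastic) strains gives |α₁ − α₂|·ΔT = P·[1/(A₁E₁) + 1/(A₂E₂)].
|α₁ − α₂|·ΔT = 4.9×10⁻⁶ × 39 = 0.0001911.
1/(A₁E₁) + 1/(A₂E₂) = 1/(325×101×10³) + 1/(350×201×10³) = 4.468×10⁻⁸ N⁻¹.
So P = 0.0001911 / 4.468×10⁻⁸ = 4.277 kN.
σ_{nickel alloy} = P/A₂ = 4277/350 = 12.22 MPa, tensile.

σ ≈ 12.2 MPa (tensile)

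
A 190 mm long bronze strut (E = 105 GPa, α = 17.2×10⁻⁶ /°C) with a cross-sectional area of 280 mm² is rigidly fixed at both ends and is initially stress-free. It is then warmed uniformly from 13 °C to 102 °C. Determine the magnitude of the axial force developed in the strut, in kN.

P ≈ 45 kN (compressive)

The ends cannot move, so σ = EαΔT = 105×10³ × 17.2×10⁻⁶ × 89 = 160.7 MPa.
P = AEαΔT = 280 × 105×10³ × 17.2×10⁻⁶ × 89 = 45.01 kN (compressive).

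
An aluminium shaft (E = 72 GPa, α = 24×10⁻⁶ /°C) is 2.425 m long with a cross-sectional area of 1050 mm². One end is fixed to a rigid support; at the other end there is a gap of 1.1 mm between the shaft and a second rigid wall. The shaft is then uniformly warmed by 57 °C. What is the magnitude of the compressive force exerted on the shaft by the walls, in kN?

Free thermal elongation = αΔT L = 24×10⁻⁶ × 57 × 2425 = 3.317 mm.
This exceeds the 1.1 mm gap, so the wall pushes back. The portion of expansion that must be recovered elastically is δ_free − gap = 3.317 − 1.1 = 2.217 mm.
So σ = E(δ_free − g)/L = 72×10³ × 2.217/2425 = 65.84 MPa.
Force on the wall = σA = 65.84 × 1050 mm² = 69.13 kN.

P ≈ 69.1 kN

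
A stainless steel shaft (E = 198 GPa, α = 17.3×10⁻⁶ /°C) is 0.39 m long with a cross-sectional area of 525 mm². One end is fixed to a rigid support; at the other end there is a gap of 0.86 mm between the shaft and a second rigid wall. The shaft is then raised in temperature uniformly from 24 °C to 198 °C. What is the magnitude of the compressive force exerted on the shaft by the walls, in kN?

If the wall were absent the shaft would grow by αΔT L = 17.3×10⁻⁶ × 174 × 390 = 1.174 mm.
The gap closes (δ_free > 0.86 mm) and the wall then resists a further 1.174 − 0.86 = 0.314 mm of expansion.
That suppressed elongation corresponds to σ = E·Δ/L = 198×10³ × 0.314/390 = 159.4 MPa.
P = σA = 159.4 × 525 = 83.69 kN.

P ≈ 83.7 kN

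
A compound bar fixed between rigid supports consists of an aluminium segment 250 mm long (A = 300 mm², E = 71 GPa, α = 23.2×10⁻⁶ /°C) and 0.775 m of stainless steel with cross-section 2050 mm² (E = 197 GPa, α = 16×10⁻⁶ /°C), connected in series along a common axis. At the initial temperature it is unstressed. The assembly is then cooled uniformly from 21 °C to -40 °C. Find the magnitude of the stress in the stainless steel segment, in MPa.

If the supports were absent, the total length change would be Σ αᵢΔT Lᵢ = 23.2×10⁻⁶×61×250 + 16×10⁻⁶×61×775 = 1.11 mm.
The walls prevent any net length change, so an axial force P (same in every segment) develops. Compatibility: P · Σ Lᵢ/(AᵢEᵢ) = δ_free.
Σ Lᵢ/(AᵢEᵢ) = 250/(300×71×10³) + 775/(2050×197×10³) = 1.366×10⁻⁵ mm/N.
Hence P = δ_free / Σ(L/AE) = 1.11/1.366×10⁻⁵ = 81.3 kN (tensile).
σ_{stainless steel} = P / A = 81300 / 2050 = 39.66 MPa.

σ ≈ 39.7 MPa (tensile)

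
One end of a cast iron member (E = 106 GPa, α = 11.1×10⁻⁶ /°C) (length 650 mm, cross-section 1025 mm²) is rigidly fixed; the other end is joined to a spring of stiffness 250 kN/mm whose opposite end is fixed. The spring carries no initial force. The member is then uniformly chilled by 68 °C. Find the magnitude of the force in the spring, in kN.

If the spring were absent the member would shorten by αΔT L = 11.1×10⁻⁶ × 68 × 650 = 0.4906 mm.
Let P be the tensile force in the spring. The member extends elastically by PL/(AE) and the spring stretches by P/k; together these equal δ_free.
So P = δ_free / [L/(AE) + 1/k] = 0.4906 / [ 650/(1025×106×10³) + 1/(250×10³) ].
P = 0.4906 / 9.983×10⁻⁶ = 49150 N.

P ≈ 49.1 kN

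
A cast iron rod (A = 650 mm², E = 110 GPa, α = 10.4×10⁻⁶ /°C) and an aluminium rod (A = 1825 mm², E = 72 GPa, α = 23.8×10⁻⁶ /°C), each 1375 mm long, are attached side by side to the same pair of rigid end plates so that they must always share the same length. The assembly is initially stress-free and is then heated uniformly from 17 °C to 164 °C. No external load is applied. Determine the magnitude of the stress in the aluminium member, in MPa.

The aluminium has the larger α, so on heating it would change length more than the cast iron if both were free. The rigid plates force a common final length, so the aluminium is put into compression and the cast iron into tension, with equal and opposite forces P (no external load).
Setting the final lengths equal and cancelling L: (α₁ − α₂)ΔT = P/(A₁E₁) + P/(A₂E₂).
|α₁ − α₂|·ΔT = 13.4×10⁻⁶ × 147 = 0.00197.
1/(A₁E₁) + 1/(A₂E₂) = 1/(650×110×10³) + 1/(1825×72×10³) = 2.16×10⁻⁸ N⁻¹.
P = 0.00197 / 2.16×10⁻⁸ = 91210 N = 91.21 kN.
σ_{aluminium} = P/A₂ = 91210/1825 = 49.98 MPa, compressive.

σ ≈ 50 MPa (compressive)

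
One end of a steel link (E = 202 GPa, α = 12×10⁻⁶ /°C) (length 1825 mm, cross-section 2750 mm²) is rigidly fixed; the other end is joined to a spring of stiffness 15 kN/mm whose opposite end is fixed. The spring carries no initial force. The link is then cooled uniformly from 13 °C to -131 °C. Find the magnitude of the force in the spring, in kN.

The unrestrained thermal change is αΔT L = 12×10⁻⁶ × 144 × 1825 = 3.154 mm.
With a force P in the spring, the elastic change of the link is PL/(AE) and that of the spring is P/k; compatibility requires their sum to equal δ_free.
So P = δ_free / [L/(AE) + 1/k] = 3.154 / [ 1825/(2750×202×10³) + 1/(15×10³) ].
P = 3.154 / 6.995×10⁻⁵ = 45080 N.

P ≈ 45.1 kN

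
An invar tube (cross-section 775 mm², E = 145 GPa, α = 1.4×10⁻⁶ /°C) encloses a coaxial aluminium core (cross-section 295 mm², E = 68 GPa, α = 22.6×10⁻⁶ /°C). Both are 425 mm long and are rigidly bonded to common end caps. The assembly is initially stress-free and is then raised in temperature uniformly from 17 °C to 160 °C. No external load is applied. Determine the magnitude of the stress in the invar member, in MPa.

Equilibrium of a rigid end plate with no external load gives equal and opposite internal forces ±P in the two members. Since α_{aluminium} > α_{invar}, heating drives the aluminium into compression and the invar into tension.
Equating the net (thermal + elastic) strains gives |α₁ − α₂|·ΔT = P·[1/(A₁E₁) + 1/(A₂E₂)].
|α₁ − α₂|·ΔT = 21.2×10⁻⁶ × 143 = 0.003032.
1/(A₁E₁) + 1/(A₂E₂) = 1/(775×145×10³) + 1/(295×68×10³) = 5.875×10⁻⁸ N⁻¹.
P = 0.003032 / 5.875×10⁻⁸ = 51600 N = 51.6 kN.
σ_{invar} = P/A₁ = 51600/775 = 66.58 MPa, tensile.

σ ≈ 66.6 MPa (tensile)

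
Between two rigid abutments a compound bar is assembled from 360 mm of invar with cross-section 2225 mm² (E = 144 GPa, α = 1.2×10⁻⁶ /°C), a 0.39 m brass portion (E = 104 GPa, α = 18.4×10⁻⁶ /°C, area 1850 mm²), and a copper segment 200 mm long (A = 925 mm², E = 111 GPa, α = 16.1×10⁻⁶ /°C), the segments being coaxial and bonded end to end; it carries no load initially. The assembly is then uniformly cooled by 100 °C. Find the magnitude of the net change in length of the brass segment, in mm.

With the walls removed the bar would change length by δ_free = Σ αᵢΔT Lᵢ = 1.2×10⁻⁶×100×360 + 18.4×10⁻⁶×100×390 + 16.1×10⁻⁶×100×200 = 1.083 mm.
The walls prevent any net length change, so an axial force P (same in every segment) develops. Compatibility: P · Σ Lᵢ/(AᵢEᵢ) = δ_free.
Σ Lᵢ/(AᵢEᵢ) = 360/(2225×144×10³) + 390/(1850×104×10³) + 200/(925×111×10³) = 5.099×10⁻⁶ mm/N.
Hence P = δ_free / Σ(L/AE) = 1.083/5.099×10⁻⁶ = 212.4 kN (tensile).
For the brass segment, free thermal change = 18.4×10⁻⁶×100×390 = 0.7176 mm and elastic change from P = 212400×390/(1850×104×10³) = 0.4305 mm; these oppose, so the net change is 0.287 mm (segment shortens).

|ΔL| ≈ 0.287 mm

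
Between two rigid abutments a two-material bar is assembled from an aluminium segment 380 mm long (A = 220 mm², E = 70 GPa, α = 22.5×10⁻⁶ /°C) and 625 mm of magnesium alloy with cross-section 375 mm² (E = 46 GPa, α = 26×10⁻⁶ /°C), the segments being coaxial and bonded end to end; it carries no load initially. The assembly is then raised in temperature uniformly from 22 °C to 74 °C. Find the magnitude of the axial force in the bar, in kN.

P ≈ 21.2 kN (compressive)

Free thermal expansion of the whole bar: Σ αᵢΔT Lᵢ = 22.5×10⁻⁶×52×380 + 26×10⁻⁶×52×625 = 1.29 mm.
Since the ends are fixed, an axial force P builds up, equal in every segment, with P · Σ Lᵢ/(AᵢEᵢ) = δ_free.
Σ Lᵢ/(AᵢEᵢ) = 380/(220×70×10³) + 625/(375×46×10³) = 6.091×10⁻⁵ mm/N.
P = 1.29 / 6.091×10⁻⁵ = 21170 N = 21.17 kN, compressive.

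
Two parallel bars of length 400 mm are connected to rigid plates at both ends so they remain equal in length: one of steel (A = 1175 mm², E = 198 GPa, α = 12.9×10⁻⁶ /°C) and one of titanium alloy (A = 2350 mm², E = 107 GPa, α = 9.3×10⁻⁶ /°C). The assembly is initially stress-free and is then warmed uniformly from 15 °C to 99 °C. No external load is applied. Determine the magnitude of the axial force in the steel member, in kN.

Equilibrium of a rigid end plate with no external load gives equal and opposite internal forces ±P in the two members. Since α_{steel} > α_{titanium alloy}, heating drives the steel into compression and the titanium alloy into tension.
Equating the net (thermal + elastic) strains gives |α₁ − α₂|·ΔT = P·[1/(A₁E₁) + 1/(A₂E₂)].
|α₁ − α₂|·ΔT = 3.6×10⁻⁶ × 84 = 0.0003024.
1/(A₁E₁) + 1/(A₂E₂) = 1/(1175×198×10³) + 1/(2350×107×10³) = 8.275×10⁻⁹ N⁻¹.
P = 0.0003024 / 8.275×10⁻⁹ = 36540 N = 36.54 kN.

P ≈ 36.5 kN (compressive in the steel)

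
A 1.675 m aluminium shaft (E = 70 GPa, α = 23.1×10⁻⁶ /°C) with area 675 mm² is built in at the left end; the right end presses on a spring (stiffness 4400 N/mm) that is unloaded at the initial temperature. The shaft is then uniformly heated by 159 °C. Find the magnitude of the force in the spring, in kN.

If the spring were absent the shaft would lengthen by αΔT L = 23.1×10⁻⁶ × 159 × 1675 = 6.152 mm.
Let P be the compressive force at the spring. The shaft shortens elastically by PL/(AE) and the spring compresses by P/k; together these equal δ_free.
So P = δ_free / [L/(AE) + 1/k] = 6.152 / [ 1675/(675×70×10³) + 1/(4400) ].
P = 6.152 / 0.0002627 = 23420 N.

P ≈ 23.4 kN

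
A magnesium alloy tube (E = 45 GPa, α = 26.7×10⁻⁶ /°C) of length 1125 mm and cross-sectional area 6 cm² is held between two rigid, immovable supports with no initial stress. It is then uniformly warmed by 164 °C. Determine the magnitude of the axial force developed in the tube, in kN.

P ≈ 118 kN (compressive)

Full restraint means ε = 0, so the stress is σ = EαΔT = 45×10³ × 26.7×10⁻⁶ × 164 = 197 MPa.
Axial force P = σA = 197 × 600 = 118200 N = 118.2 kN, compressive.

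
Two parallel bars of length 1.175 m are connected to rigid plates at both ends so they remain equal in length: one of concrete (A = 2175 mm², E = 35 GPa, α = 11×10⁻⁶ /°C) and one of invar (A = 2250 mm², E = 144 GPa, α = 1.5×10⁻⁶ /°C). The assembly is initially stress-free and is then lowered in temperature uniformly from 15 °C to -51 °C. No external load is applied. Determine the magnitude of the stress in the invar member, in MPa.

σ ≈ 17.2 MPa (compressive)

Equilibrium of a rigid end plate with no external load gives equal and opposite internal forces ±P in the two members. Since α_{concrete} > α_{invar}, cooling drives the concrete into tension and the invar into compression.
Equating the net (thermal + elastic) strains gives |α₁ − α₂|·ΔT = P·[1/(A₁E₁) + 1/(A₂E₂)].
|α₁ − α₂|·ΔT = 9.5×10⁻⁶ × 66 = 0.000627.
1/(A₁E₁) + 1/(A₂E₂) = 1/(2175×35×10³) + 1/(2250×144×10³) = 1.622×10⁻⁸ N⁻¹.
P = 0.000627 / 1.622×10⁻⁸ = 38650 N = 38.65 kN.
σ_{invar} = P/A₂ = 38650/2250 = 17.18 MPa, compressive.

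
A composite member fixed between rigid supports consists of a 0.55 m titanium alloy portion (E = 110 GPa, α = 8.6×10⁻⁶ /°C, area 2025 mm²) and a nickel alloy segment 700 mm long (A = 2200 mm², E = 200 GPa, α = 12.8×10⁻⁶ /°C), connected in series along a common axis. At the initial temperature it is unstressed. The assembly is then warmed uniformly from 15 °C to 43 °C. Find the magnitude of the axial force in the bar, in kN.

P ≈ 94.4 kN (compressive)

With the walls removed the bar would change length by δ_free = Σ αᵢΔT Lᵢ = 8.6×10⁻⁶×28×550 + 12.8×10⁻⁶×28×700 = 0.3833 mm.
The rigid supports impose zero overall length change; the single axial force P common to all segments must satisfy P Σ Lᵢ/(AᵢEᵢ) = δ_free.
The series flexibility is Σ Lᵢ/(AᵢEᵢ) = 550/(2025×110×10³) + 700/(2200×200×10³) = 4.06×10⁻⁶ mm/N.
So P = 0.3833 / 4.06×10⁻⁶ = 94.41 kN, compressive.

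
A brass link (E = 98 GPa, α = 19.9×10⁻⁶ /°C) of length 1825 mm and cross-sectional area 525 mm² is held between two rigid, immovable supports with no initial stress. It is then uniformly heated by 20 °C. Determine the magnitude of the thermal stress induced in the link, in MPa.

σ ≈ 39 MPa (compressive)

The supports are rigid, so the total axial strain is zero. The restrained thermal strain is ε = αΔT = 19.9×10⁻⁶ × 20 = 398×10⁻⁶.
The stress required to suppress this strain is σ = Eε = 98×10³ × 398×10⁻⁶ = 39 MPa, compressive since the link is trying to expand.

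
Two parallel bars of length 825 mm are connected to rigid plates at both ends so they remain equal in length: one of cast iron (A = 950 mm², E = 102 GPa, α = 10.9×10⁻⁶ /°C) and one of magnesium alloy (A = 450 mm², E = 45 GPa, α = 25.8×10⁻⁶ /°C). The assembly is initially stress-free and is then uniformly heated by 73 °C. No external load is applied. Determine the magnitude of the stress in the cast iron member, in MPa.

σ ≈ 19.2 MPa (tensile)

Equilibrium of a rigid end plate with no external load gives equal and opposite internal forces ±P in the two members. Since α_{magnesium alloy} > α_{cast iron}, heating drives the magnesium alloy into compression and the cast iron into tension.
Equating the net (thermal + elastic) strains gives |α₁ − α₂|·ΔT = P·[1/(A₁E₁) + 1/(A₂E₂)].
|α₁ − α₂|·ΔT = 14.9×10⁻⁶ × 73 = 0.001088.
1/(A₁E₁) + 1/(A₂E₂) = 1/(950×102×10³) + 1/(450×45×10³) = 5.97×10⁻⁸ N⁻¹.
So P = 0.001088 / 5.97×10⁻⁸ = 18.22 kN.
σ_{cast iron} = P/A₁ = 18220/950 = 19.18 MPa, tensile.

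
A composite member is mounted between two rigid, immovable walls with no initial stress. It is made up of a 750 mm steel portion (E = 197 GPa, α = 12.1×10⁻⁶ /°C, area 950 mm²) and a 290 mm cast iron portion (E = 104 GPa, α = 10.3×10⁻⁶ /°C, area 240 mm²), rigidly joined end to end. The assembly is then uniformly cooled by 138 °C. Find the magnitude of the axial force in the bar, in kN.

P ≈ 107 kN (tensile)

With the walls removed the bar would change length by δ_free = Σ αᵢΔT Lᵢ = 12.1×10⁻⁶×138×750 + 10.3×10⁻⁶×138×290 = 1.665 mm.
The walls prevent any net length change, so an axial force P (same in every segment) develops. Compatibility: P · Σ Lᵢ/(AᵢEᵢ) = δ_free.
Σ Lᵢ/(AᵢEᵢ) = 750/(950×197×10³) + 290/(240×104×10³) = 1.563×10⁻⁵ mm/N.
P = 1.665 / 1.563×10⁻⁵ = 106500 N = 106.5 kN, tensile.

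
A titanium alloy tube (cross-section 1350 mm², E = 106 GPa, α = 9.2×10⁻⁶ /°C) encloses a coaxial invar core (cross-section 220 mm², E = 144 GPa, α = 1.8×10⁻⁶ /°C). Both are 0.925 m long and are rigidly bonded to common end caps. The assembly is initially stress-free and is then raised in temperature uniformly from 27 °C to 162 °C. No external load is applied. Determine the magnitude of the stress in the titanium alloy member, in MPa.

σ ≈ 19.2 MPa (compressive)

Both members must finish at the same length. With the larger α, the titanium alloy tends to over-expand; the plates restrain it, putting the titanium alloy in compression and the invar in tension. With no external load the two internal forces are equal and opposite, magnitude P.
Compatibility of the two members (thermal + elastic change equal): (α₁ − α₂)ΔT = P·[1/(A₁E₁) + 1/(A₂E₂)].
|α₁ − α₂|·ΔT = 7.4×10⁻⁶ × 135 = 0.000999.
1/(A₁E₁) + 1/(A₂E₂) = 1/(1350×106×10³) + 1/(220×144×10³) = 3.855×10⁻⁸ N⁻¹.
P = 0.000999 / 3.855×10⁻⁸ = 25910 N = 25.91 kN.
σ_{titanium alloy} = P/A₁ = 25910/1350 = 19.19 MPa, compressive.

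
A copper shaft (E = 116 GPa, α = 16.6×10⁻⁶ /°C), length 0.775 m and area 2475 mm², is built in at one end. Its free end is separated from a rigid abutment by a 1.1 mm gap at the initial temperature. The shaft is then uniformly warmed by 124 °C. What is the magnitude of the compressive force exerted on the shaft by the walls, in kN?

P ≈ 183 kN

Unrestrained expansion: δ_free = αΔT L = 16.6×10⁻⁶ × 124 × 775 = 1.595 mm.
This exceeds the 1.1 mm gap, so the wall pushes back. The portion of expansion that must be recovered elastically is δ_free − gap = 1.595 − 1.1 = 0.4953 mm.
Compatibility: PL/(AE) = 0.4953 mm, so σ = P/A = E × (0.4953/775) = 74.13 MPa.
P = σA = 74.13 × 2475 = 183.5 kN.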